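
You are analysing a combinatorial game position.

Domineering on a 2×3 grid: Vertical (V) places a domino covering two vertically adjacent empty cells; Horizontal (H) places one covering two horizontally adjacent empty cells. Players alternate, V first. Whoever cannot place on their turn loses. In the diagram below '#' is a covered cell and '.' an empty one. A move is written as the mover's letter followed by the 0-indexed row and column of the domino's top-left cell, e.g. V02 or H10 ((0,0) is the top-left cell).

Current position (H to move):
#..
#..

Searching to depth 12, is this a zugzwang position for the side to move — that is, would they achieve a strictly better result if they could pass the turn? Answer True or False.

zugzwang(#../#.., H) = False

ply 1, H at #../#.. | H01=+1→###/#..*; H11=+1→#../###
ply 2: ###/#.. is terminal -1 (V); from #../#.. depth 12
pass branch (V moves first from the same position):
  | ply 1, V at #../#.. | V01=+1→##./##.*; V02=+1→#.#/#.#
  | ply 2: ##./##. is terminal -1 (H); from #../#.. depth 12
H moving scores +1; H passing scores -1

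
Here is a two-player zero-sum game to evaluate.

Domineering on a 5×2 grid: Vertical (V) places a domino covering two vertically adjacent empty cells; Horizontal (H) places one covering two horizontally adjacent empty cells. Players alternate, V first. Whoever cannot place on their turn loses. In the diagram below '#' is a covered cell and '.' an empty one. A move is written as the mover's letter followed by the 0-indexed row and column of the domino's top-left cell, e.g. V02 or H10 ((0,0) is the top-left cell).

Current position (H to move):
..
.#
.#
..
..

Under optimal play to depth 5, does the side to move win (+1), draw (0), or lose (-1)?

ply 1, H at ../.#/.#/../.. | H00=-1→##/.#/.#/../..; H30=+1→../.#/.#/##/..*; H40=+1→../.#/.#/../##
ply 2, V at ../.#/.#/##/.. | V00=-1→#./##/.#/##/..*; V10=-1→../##/##/##/..
ply 3, H at #./##/.#/##/.. | H40=+1→#./##/.#/##/##*
ply 4: #./##/.#/##/## is terminal -1 (V); from ../.#/.#/../.. depth 5

value(../.#/.#/../.., H) = +1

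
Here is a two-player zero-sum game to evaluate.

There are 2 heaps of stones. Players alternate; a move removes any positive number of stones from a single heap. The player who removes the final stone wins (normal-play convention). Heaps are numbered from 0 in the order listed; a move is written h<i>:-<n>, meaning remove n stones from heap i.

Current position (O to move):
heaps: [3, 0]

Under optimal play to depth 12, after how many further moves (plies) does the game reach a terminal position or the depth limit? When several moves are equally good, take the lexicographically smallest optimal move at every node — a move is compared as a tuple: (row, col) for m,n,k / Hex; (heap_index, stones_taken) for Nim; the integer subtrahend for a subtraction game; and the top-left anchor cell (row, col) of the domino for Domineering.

[(3,0)] O move#1: h0:-1:-1/(2,0), h0:-2:-1/(1,0), h0:-3:+1/(0,0)*
[(0,0)] end (terminal -1, X#2); searched (3,0) to 12

PV length from [(3,0)]: 1 ply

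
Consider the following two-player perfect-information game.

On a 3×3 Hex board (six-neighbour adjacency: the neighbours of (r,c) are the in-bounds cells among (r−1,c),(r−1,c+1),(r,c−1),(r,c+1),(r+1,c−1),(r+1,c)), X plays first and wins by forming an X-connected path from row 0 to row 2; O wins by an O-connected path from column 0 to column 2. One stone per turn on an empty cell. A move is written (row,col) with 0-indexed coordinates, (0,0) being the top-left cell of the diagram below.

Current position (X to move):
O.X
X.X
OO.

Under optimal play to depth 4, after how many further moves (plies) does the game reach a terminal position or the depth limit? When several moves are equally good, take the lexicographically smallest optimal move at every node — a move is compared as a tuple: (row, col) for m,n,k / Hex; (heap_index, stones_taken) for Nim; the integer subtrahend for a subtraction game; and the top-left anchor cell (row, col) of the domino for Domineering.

[O.X/X.X/OO.] X move#1: (0,1):-1/OXX/X.X/OO., (1,1):-1/O.X/XXX/OO., (2,2):+1/O.X/X.X/OOX*
[O.X/X.X/OOX] end (terminal -1, O#2); searched O.X/X.X/OO. to 4

PV length from [O.X/X.X/OO.]: 1 ply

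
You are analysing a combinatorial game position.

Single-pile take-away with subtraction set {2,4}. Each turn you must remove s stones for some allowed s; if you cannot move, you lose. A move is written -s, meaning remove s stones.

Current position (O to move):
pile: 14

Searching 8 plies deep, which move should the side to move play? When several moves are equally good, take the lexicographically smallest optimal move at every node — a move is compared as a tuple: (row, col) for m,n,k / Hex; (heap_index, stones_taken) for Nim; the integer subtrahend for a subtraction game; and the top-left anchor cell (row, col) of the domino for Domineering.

p1 O@[14]: -2[12]+1* -4[10]-1
p2 X@[12]: -2[10]-1* -4[8]-1
p3 O@[10]: -2[8]-1 -4[6]+1*
p4 X@[6]: -2[4]-1* -4[2]-1
p5 O@[4]: -2[2]-1 -4[0]+1*
p6 X@[0] terminal -1; root [14] d8

O's best at [14]: -2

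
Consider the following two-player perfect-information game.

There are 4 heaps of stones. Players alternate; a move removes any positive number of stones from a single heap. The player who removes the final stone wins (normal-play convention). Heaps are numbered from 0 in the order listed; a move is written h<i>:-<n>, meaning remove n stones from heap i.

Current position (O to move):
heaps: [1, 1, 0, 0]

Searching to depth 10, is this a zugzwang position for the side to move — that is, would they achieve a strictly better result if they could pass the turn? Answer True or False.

ply 1, O at (1,1,0,0) | h0:-1=-1→(0,1,0,0)*; h1:-1=-1→(1,0,0,0)
ply 2, X at (0,1,0,0) | h1:-1=+1→(0,0,0,0)*
ply 3: (0,0,0,0) is terminal -1 (O); from (1,1,0,0) depth 10
suppose O passes — search the same position with X to move:
pass> ply 1, X at (1,1,0,0) | h0:-1=-1→(0,1,0,0)*; h1:-1=-1→(1,0,0,0)
pass> ply 2, O at (0,1,0,0) | h1:-1=+1→(0,0,0,0)*
pass> ply 3: (0,0,0,0) is terminal -1 (X); from (1,1,0,0) depth 10
for O: play -1, pass +1

zugzwang((1,1,0,0), O) = True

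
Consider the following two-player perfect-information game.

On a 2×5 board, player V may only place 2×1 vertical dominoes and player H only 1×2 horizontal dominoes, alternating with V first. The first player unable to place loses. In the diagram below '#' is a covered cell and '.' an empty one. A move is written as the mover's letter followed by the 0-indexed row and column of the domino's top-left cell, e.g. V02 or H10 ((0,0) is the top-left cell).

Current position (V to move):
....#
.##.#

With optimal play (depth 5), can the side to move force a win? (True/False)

[....#/.##.#] V move#1: V00:-1/#...#/###.#*, V03:-1/...##/.####
[#...#/###.#] H move#2: H01:-1/###.#/###.#, H02:+1/#.###/###.#*
[#.###/###.#] end (terminal -1, V#3); searched ....#/.##.# to 5

V winning at [....#/.##.#]: False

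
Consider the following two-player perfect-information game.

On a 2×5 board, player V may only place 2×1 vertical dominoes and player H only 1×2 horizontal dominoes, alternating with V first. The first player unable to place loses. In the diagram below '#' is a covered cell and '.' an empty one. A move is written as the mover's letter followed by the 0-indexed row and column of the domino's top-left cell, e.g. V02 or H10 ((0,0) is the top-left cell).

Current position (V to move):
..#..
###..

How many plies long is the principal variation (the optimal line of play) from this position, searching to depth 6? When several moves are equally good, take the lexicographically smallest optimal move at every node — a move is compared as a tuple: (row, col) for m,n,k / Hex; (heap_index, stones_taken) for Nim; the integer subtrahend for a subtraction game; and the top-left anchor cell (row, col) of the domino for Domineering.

ply 1, V at ..#../###.. | V03=+1→..##./####.*; V04=+1→..#.#/###.#
ply 2, H at ..##./####. | H00=-1→####./####.*
ply 3, V at ####./####. | V04=+1→#####/#####*
ply 4: #####/##### is terminal -1 (H); from ..#../###.. depth 6

PV length from [..#../###..]: 3 plies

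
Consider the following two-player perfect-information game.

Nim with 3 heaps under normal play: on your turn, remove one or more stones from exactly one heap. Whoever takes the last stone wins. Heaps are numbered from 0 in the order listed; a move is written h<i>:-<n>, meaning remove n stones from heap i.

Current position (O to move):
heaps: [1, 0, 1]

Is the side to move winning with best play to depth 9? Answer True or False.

O winning at [(1,0,1)]: False

ply 1, O at (1,0,1) | h0:-1=-1→(0,0,1)*; h2:-1=-1→(1,0,0)
ply 2, X at (0,0,1) | h2:-1=+1→(0,0,0)*
ply 3: (0,0,0) is terminal -1 (O); from (1,0,1) depth 9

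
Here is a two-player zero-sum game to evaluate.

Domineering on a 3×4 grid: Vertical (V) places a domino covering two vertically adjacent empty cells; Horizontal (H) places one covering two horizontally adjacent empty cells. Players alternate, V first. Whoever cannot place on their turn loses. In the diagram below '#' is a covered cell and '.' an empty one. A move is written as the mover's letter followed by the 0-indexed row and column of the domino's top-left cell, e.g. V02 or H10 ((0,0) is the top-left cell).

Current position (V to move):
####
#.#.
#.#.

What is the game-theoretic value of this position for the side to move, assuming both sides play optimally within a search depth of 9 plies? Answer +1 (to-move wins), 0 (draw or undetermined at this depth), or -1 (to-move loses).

value(####/#.#./#.#., V) = +1

p1 V@[####/#.#./#.#.]: V11[####/###./###.]+1* V13[####/#.##/#.##]+1
p2 H@[####/###./###.] terminal -1; root [####/#.#./#.#.] d9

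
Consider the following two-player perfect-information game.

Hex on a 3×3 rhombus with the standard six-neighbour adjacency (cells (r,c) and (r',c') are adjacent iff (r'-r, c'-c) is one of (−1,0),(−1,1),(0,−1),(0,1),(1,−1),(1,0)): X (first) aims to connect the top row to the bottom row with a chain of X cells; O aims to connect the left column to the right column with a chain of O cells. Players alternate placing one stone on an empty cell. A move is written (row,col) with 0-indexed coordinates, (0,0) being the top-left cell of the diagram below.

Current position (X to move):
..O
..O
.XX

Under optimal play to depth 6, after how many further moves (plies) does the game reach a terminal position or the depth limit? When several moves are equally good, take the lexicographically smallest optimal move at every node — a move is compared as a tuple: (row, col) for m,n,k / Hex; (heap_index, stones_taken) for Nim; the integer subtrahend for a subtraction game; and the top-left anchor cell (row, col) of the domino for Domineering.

PV length from [..O/..O/.XX]: 5 plies

p1 X@[..O/..O/.XX]: (0,0)[X.O/..O/.XX]-1 (0,1)[.XO/..O/.XX]-1 (1,0)[..O/X.O/.XX]+1* (1,1)[..O/.XO/.XX]-1 (2,0)[..O/..O/XXX]-1
p2 O@[..O/X.O/.XX]: (0,0)[O.O/X.O/.XX]-1* (0,1)[.OO/X.O/.XX]-1 (1,1)[..O/XOO/.XX]-1 (2,0)[..O/X.O/OXX]-1
p3 X@[O.O/X.O/.XX]: (0,1)[OXO/X.O/.XX]+1* (1,1)[O.O/XXO/.XX]-1 (2,0)[O.O/X.O/XXX]-1
p4 O@[OXO/X.O/.XX]: (1,1)[OXO/XOO/.XX]-1* (2,0)[OXO/X.O/OXX]-1
p5 X@[OXO/XOO/.XX]: (2,0)[OXO/XOO/XXX]+1*
p6 O@[OXO/XOO/XXX] terminal -1; root [..O/..O/.XX] d6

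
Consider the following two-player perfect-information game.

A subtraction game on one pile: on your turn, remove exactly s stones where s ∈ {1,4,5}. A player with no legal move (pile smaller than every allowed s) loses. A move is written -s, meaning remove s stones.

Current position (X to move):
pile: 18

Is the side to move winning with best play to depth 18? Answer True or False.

p1 X@[18]: -1[17]-1* -4[14]-1 -5[13]-1
p2 O@[17]: -1[16]+1* -4[13]-1 -5[12]-1
p3 X@[16]: -1[15]-1* -4[12]-1 -5[11]-1
p4 O@[15]: -1[14]-1 -4[11]-1 -5[10]+1*
p5 X@[10]: -1[9]-1* -4[6]-1 -5[5]-1
p6 O@[9]: -1[8]+1* -4[5]-1 -5[4]-1
p7 X@[8]: -1[7]-1* -4[4]-1 -5[3]-1
p8 O@[7]: -1[6]-1 -4[3]-1 -5[2]+1*
p9 X@[2]: -1[1]-1*
p10 O@[1]: -1[0]+1*
p11 X@[0] terminal -1; root [18] d18

X winning at [18]: False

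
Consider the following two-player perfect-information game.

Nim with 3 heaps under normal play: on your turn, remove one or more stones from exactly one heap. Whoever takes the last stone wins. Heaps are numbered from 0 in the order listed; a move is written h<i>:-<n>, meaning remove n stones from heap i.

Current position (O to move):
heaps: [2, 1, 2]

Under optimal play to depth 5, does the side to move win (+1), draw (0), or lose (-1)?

[(2,1,2)] O move#1: h0:-1:-1/(1,1,2), h0:-2:-1/(0,1,2), h1:-1:+1/(2,0,2)*, h2:-1:-1/(2,1,1), h2:-2:-1/(2,1,0)
[(2,0,2)] X move#2: h0:-1:-1/(1,0,2)*, h0:-2:-1/(0,0,2), h2:-1:-1/(2,0,1), h2:-2:-1/(2,0,0)
[(1,0,2)] O move#3: h0:-1:-1/(0,0,2), h2:-1:+1/(1,0,1)*, h2:-2:-1/(1,0,0)
[(1,0,1)] X move#4: h0:-1:-1/(0,0,1)*, h2:-1:-1/(1,0,0)
[(0,0,1)] O move#5: h2:-1:+1/(0,0,0)*
[(0,0,0)] end (terminal -1, X#6); searched (2,1,2) to 5

value((2,1,2), O) = +1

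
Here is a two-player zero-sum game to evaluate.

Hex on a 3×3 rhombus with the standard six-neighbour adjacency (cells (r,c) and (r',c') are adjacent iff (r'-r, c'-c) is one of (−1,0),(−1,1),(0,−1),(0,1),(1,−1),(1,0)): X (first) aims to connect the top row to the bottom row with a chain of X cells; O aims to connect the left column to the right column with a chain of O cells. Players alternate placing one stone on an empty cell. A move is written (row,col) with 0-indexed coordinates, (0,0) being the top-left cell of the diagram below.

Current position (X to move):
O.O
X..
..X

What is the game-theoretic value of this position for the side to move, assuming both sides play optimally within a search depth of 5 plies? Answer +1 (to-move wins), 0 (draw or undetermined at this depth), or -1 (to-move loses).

ply 1, X at O.O/X../..X | (0,1)=+1→OXO/X../..X*; (1,1)=-1→O.O/XX./..X; (1,2)=-1→O.O/X.X/..X; (2,0)=-1→O.O/X../X.X; (2,1)=-1→O.O/X../.XX
ply 2, O at OXO/X../..X | (1,1)=-1→OXO/XO./..X*; (1,2)=-1→OXO/X.O/..X; (2,0)=-1→OXO/X../O.X; (2,1)=-1→OXO/X../.OX
ply 3, X at OXO/XO./..X | (1,2)=-1→OXO/XOX/..X; (2,0)=+1→OXO/XO./X.X*; (2,1)=-1→OXO/XO./.XX
ply 4: OXO/XO./X.X is terminal -1 (O); from O.O/X../..X depth 5

value(O.O/X../..X, X) = +1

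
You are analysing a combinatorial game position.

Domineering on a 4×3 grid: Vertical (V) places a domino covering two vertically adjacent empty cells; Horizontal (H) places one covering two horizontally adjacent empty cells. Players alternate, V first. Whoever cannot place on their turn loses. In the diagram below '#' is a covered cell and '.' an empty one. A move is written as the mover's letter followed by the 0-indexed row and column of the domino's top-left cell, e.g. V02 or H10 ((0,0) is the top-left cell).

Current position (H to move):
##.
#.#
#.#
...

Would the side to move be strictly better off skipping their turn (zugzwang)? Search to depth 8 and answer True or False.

[##./#.#/#.#/...] H move#1: H30:-1/##./#.#/#.#/##.*, H31:-1/##./#.#/#.#/.##
[##./#.#/#.#/##.] V move#2: V11:+1/##./###/###/##.*
[##./###/###/##.] end (terminal -1, H#3); searched ##./#.#/#.#/... to 8
if H skipped the turn, V would face:
~ [##./#.#/#.#/...] V move#1: V11:-1/##./###/###/..., V21:+1/##./#.#/###/.#.*
~ [##./#.#/###/.#.] end (terminal -1, H#2); searched ##./#.#/#.#/... to 8
compare (H): move=-1 vs pass=-1

zugzwang(##./#.#/#.#/..., H) = False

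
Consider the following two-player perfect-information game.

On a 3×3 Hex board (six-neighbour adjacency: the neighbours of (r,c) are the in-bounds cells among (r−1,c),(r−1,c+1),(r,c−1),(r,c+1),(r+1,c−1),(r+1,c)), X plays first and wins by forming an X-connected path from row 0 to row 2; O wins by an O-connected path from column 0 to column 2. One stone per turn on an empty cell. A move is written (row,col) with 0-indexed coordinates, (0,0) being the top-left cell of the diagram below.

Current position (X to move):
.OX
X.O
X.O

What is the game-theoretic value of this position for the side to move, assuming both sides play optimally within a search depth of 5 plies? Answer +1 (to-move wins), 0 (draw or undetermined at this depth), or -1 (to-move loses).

[.OX/X.O/X.O] X move#1: (0,0):+1/XOX/X.O/X.O*, (1,1):+1/.OX/XXO/X.O, (2,1):+1/.OX/X.O/XXO
[XOX/X.O/X.O] end (terminal -1, O#2); searched .OX/X.O/X.O to 5

value(.OX/X.O/X.O, X) = +1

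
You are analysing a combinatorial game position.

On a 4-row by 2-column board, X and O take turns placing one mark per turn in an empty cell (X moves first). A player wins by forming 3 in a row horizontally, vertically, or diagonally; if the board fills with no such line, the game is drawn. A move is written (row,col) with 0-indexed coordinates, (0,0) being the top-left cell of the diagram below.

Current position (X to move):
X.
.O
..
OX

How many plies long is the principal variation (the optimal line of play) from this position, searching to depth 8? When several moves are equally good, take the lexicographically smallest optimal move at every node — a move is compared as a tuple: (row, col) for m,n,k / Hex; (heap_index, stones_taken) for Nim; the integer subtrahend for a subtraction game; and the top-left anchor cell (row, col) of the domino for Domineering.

[X./.O/../OX] X move#1: (0,1):+0/XX/.O/../OX*, (1,0):+0/X./XO/../OX, (2,0):+0/X./.O/X./OX, (2,1):+0/X./.O/.X/OX
[XX/.O/../OX] O move#2: (1,0):+0/XX/OO/../OX*, (2,0):+0/XX/.O/O./OX, (2,1):+0/XX/.O/.O/OX
[XX/OO/../OX] X move#3: (2,0):+0/XX/OO/X./OX*, (2,1):-1/XX/OO/.X/OX
[XX/OO/X./OX] O move#4: (2,1):+0/XX/OO/XO/OX*
[XX/OO/XO/OX] end (terminal +0, X#5); searched X./.O/../OX to 8

PV length from [X./.O/../OX]: 4 plies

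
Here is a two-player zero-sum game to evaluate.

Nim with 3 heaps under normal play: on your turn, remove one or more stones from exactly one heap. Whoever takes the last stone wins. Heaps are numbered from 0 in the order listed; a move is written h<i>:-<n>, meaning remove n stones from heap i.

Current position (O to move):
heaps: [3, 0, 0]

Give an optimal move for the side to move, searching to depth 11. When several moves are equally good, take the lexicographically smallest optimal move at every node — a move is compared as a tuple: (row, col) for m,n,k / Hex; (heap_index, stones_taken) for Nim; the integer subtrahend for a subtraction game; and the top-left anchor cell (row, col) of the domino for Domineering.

[(3,0,0)] O move#1: h0:-1:-1/(2,0,0), h0:-2:-1/(1,0,0), h0:-3:+1/(0,0,0)*
[(0,0,0)] end (terminal -1, X#2); searched (3,0,0) to 11

O's best at [(3,0,0)]: h0:-3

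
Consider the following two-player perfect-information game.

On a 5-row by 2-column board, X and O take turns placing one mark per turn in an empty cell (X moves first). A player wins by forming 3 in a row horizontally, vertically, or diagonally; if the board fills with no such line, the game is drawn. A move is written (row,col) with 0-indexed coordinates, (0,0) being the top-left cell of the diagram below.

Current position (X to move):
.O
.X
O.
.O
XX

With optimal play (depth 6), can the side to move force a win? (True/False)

p1 X@[.O/.X/O./.O/XX]: (0,0)[XO/.X/O./.O/XX]+0* (1,0)[.O/XX/O./.O/XX]+0 (2,1)[.O/.X/OX/.O/XX]-1 (3,0)[.O/.X/O./XO/XX]+0
p2 O@[XO/.X/O./.O/XX]: (1,0)[XO/OX/O./.O/XX]+0* (2,1)[XO/.X/OO/.O/XX]+0 (3,0)[XO/.X/O./OO/XX]+0
p3 X@[XO/OX/O./.O/XX]: (2,1)[XO/OX/OX/.O/XX]-1 (3,0)[XO/OX/O./XO/XX]+0*
p4 O@[XO/OX/O./XO/XX]: (2,1)[XO/OX/OO/XO/XX]+0*
p5 X@[XO/OX/OO/XO/XX] terminal +0; root [.O/.X/O./.O/XX] d6

X winning at [.O/.X/O./.O/XX]: False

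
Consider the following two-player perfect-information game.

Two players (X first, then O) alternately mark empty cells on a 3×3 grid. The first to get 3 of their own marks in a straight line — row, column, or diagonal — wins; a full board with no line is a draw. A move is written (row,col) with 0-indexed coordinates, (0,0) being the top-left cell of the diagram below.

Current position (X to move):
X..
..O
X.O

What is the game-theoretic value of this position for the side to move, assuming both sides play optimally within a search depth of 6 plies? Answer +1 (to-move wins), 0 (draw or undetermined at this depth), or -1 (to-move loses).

ply 1, X at X../..O/X.O | (0,1)=-1→XX./..O/X.O; (0,2)=+1→X.X/..O/X.O*; (1,0)=+1→X../X.O/X.O; (1,1)=-1→X../.XO/X.O; (2,1)=-1→X../..O/XXO
ply 2, O at X.X/..O/X.O | (0,1)=-1→XOX/..O/X.O*; (1,0)=-1→X.X/O.O/X.O; (1,1)=-1→X.X/.OO/X.O; (2,1)=-1→X.X/..O/XOO
ply 3, X at XOX/..O/X.O | (1,0)=+1→XOX/X.O/X.O*; (1,1)=+1→XOX/.XO/X.O; (2,1)=+1→XOX/..O/XXO
ply 4: XOX/X.O/X.O is terminal -1 (O); from X../..O/X.O depth 6

value(X../..O/X.O, X) = +1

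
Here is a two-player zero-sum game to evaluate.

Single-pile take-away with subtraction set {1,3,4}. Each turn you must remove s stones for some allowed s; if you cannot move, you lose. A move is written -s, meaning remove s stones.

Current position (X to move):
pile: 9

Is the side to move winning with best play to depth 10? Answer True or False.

X winning at [9]: False

p1 X@[9]: -1[8]-1* -3[6]-1 -4[5]-1
p2 O@[8]: -1[7]+1* -3[5]-1 -4[4]-1
p3 X@[7]: -1[6]-1* -3[4]-1 -4[3]-1
p4 O@[6]: -1[5]-1 -3[3]-1 -4[2]+1*
p5 X@[2]: -1[1]-1*
p6 O@[1]: -1[0]+1*
p7 X@[0] terminal -1; root [9] d10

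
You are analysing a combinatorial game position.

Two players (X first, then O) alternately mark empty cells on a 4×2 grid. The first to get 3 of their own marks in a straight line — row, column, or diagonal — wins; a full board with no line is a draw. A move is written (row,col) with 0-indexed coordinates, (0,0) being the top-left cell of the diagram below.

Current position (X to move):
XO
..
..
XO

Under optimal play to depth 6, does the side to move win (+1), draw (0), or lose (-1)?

ply 1, X at XO/../../XO | (1,0)=+0→XO/X./../XO*; (1,1)=+0→XO/.X/../XO; (2,0)=+0→XO/../X./XO; (2,1)=+0→XO/../.X/XO
ply 2, O at XO/X./../XO | (1,1)=-1→XO/XO/../XO; (2,0)=+0→XO/X./O./XO*; (2,1)=-1→XO/X./.O/XO
ply 3, X at XO/X./O./XO | (1,1)=+0→XO/XX/O./XO*; (2,1)=+0→XO/X./OX/XO
ply 4, O at XO/XX/O./XO | (2,1)=+0→XO/XX/OO/XO*
ply 5: XO/XX/OO/XO is terminal +0 (X); from XO/../../XO depth 6

value(XO/../../XO, X) = 0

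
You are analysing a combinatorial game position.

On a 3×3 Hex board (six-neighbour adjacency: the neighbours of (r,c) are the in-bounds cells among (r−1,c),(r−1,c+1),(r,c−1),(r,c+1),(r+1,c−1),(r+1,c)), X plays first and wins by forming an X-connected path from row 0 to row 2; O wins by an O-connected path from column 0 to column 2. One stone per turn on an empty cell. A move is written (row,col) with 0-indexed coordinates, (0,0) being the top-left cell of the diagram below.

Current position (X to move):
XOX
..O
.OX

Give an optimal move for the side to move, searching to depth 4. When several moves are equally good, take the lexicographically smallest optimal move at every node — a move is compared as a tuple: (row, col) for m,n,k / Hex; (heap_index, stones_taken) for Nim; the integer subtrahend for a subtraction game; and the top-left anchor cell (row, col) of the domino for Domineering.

ply 1, X at XOX/..O/.OX | (1,0)=-1→XOX/X.O/.OX; (1,1)=-1→XOX/.XO/.OX; (2,0)=+1→XOX/..O/XOX*
ply 2, O at XOX/..O/XOX | (1,0)=-1→XOX/O.O/XOX*; (1,1)=-1→XOX/.OO/XOX
ply 3, X at XOX/O.O/XOX | (1,1)=+1→XOX/OXO/XOX*
ply 4: XOX/OXO/XOX is terminal -1 (O); from XOX/..O/.OX depth 4

X's best at [XOX/..O/.OX]: (2,0)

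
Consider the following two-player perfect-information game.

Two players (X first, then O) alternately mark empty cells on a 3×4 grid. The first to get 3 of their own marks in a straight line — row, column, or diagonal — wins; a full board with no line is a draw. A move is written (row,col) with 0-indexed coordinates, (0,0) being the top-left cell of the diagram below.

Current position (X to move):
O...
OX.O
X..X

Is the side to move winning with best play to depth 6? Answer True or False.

X winning at [O.../OX.O/X..X]: True

p1 X@[O.../OX.O/X..X]: (0,1)[OX../OX.O/X..X]+1* (0,2)[O.X./OX.O/X..X]+1 (0,3)[O..X/OX.O/X..X]+1 (1,2)[O.../OXXO/X..X]+1 (2,1)[O.../OX.O/XX.X]+1 (2,2)[O.../OX.O/X.XX]+1
p2 O@[OX../OX.O/X..X]: (0,2)[OXO./OX.O/X..X]-1* (0,3)[OX.O/OX.O/X..X]-1 (1,2)[OX../OXOO/X..X]-1 (2,1)[OX../OX.O/XO.X]-1 (2,2)[OX../OX.O/X.OX]-1
p3 X@[OXO./OX.O/X..X]: (0,3)[OXOX/OX.O/X..X]+1* (1,2)[OXO./OXXO/X..X]+1 (2,1)[OXO./OX.O/XX.X]+1 (2,2)[OXO./OX.O/X.XX]+1
p4 O@[OXOX/OX.O/X..X]: (1,2)[OXOX/OXOO/X..X]-1* (2,1)[OXOX/OX.O/XO.X]-1 (2,2)[OXOX/OX.O/X.OX]-1
p5 X@[OXOX/OXOO/X..X]: (2,1)[OXOX/OXOO/XX.X]+1* (2,2)[OXOX/OXOO/X.XX]+0
p6 O@[OXOX/OXOO/XX.X] terminal -1; root [O.../OX.O/X..X] d6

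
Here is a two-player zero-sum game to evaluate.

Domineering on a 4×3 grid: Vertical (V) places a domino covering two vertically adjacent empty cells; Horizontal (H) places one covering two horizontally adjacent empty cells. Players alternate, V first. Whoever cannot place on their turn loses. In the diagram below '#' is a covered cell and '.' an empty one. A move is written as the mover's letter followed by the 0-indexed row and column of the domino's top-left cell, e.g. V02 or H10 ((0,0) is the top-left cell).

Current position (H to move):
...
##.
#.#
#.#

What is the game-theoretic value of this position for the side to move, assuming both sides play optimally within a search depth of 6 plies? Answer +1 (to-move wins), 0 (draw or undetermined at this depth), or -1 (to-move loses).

ply 1, H at .../##./#.#/#.# | H00=-1→##./##./#.#/#.#*; H01=-1→.##/##./#.#/#.#
ply 2, V at ##./##./#.#/#.# | V02=+1→###/###/#.#/#.#*; V21=+1→##./##./###/###
ply 3: ###/###/#.#/#.# is terminal -1 (H); from .../##./#.#/#.# depth 6

value(.../##./#.#/#.#, H) = -1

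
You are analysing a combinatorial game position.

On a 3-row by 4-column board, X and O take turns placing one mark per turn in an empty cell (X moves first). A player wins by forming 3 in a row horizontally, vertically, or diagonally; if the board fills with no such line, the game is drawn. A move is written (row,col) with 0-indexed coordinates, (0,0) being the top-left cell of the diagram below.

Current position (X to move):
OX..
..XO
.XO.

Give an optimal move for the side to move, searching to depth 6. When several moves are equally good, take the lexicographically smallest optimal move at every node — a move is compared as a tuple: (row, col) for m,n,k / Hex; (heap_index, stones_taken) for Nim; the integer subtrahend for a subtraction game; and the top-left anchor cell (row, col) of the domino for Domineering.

X's best at [OX../..XO/.XO.]: (0,3)

p1 X@[OX../..XO/.XO.]: (0,2)[OXX./..XO/.XO.]-1 (0,3)[OX.X/..XO/.XO.]+1* (1,0)[OX../X.XO/.XO.]-1 (1,1)[OX../.XXO/.XO.]+1 (2,0)[OX../..XO/XXO.]-1 (2,3)[OX../..XO/.XOX]+1
p2 O@[OX.X/..XO/.XO.] terminal -1; root [OX../..XO/.XO.] d6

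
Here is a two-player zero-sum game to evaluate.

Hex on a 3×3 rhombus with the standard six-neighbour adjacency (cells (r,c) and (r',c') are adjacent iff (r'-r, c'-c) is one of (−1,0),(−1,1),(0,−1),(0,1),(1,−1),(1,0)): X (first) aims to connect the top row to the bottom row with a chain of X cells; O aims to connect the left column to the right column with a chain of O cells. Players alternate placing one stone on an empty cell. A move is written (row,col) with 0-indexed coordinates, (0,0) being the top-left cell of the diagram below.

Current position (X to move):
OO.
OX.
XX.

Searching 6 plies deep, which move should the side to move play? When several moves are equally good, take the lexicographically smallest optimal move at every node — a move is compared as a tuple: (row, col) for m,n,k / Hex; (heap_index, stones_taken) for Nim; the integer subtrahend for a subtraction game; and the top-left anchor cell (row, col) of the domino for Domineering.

[OO./OX./XX.] X move#1: (0,2):+1/OOX/OX./XX.*, (1,2):-1/OO./OXX/XX., (2,2):-1/OO./OX./XXX
[OOX/OX./XX.] end (terminal -1, O#2); searched OO./OX./XX. to 6

X's best at [OO./OX./XX.]: (0,2)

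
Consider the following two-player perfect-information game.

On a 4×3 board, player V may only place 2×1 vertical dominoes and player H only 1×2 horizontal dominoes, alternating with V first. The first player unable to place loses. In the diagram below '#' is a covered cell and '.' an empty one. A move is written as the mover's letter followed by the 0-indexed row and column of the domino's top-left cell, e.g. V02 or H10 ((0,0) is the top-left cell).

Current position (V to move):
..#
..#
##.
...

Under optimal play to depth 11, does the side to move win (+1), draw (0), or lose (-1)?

value(..#/..#/##./..., V) = +1

ply 1, V at ..#/..#/##./... | V00=+1→#.#/#.#/##./...*; V01=+1→.##/.##/##./...; V22=-1→..#/..#/###/..#
ply 2, H at #.#/#.#/##./... | H30=-1→#.#/#.#/##./##.*; H31=-1→#.#/#.#/##./.##
ply 3, V at #.#/#.#/##./##. | V01=+1→###/###/##./##.*; V22=+1→#.#/#.#/###/###
ply 4: ###/###/##./##. is terminal -1 (H); from ..#/..#/##./... depth 11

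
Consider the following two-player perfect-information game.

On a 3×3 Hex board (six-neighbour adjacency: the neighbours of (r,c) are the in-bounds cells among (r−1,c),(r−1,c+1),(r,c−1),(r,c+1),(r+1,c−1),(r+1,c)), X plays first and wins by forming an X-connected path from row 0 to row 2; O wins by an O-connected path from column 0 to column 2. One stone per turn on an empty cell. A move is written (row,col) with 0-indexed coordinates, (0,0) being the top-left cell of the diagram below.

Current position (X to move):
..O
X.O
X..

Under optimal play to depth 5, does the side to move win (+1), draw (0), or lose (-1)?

value(..O/X.O/X.., X) = +1

ply 1, X at ..O/X.O/X.. | (0,0)=+1→X.O/X.O/X..*; (0,1)=+1→.XO/X.O/X..; (1,1)=+1→..O/XXO/X..; (2,1)=+1→..O/X.O/XX.; (2,2)=+1→..O/X.O/X.X
ply 2: X.O/X.O/X.. is terminal -1 (O); from ..O/X.O/X.. depth 5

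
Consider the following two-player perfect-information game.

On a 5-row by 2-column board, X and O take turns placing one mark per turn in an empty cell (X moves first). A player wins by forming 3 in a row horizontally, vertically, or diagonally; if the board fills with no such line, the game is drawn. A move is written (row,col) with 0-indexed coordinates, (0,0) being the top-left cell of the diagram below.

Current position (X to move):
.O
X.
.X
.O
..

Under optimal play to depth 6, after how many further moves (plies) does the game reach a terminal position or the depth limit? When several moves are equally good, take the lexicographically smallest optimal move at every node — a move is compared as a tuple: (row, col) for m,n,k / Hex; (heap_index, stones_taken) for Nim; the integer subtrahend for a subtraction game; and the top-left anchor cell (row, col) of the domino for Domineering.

PV length from [.O/X./.X/.O/..]: 3 plies

[.O/X./.X/.O/..] X move#1: (0,0):+0/XO/X./.X/.O/.., (1,1):+0/.O/XX/.X/.O/.., (2,0):+1/.O/X./XX/.O/..*, (3,0):+0/.O/X./.X/XO/.., (4,0):+0/.O/X./.X/.O/X., (4,1):+0/.O/X./.X/.O/.X
[.O/X./XX/.O/..] O move#2: (0,0):-1/OO/X./XX/.O/..*, (1,1):-1/.O/XO/XX/.O/.., (3,0):-1/.O/X./XX/OO/.., (4,0):-1/.O/X./XX/.O/O., (4,1):-1/.O/X./XX/.O/.O
[OO/X./XX/.O/..] X move#3: (1,1):+0/OO/XX/XX/.O/.., (3,0):+1/OO/X./XX/XO/..*, (4,0):+0/OO/X./XX/.O/X., (4,1):+0/OO/X./XX/.O/.X
[OO/X./XX/XO/..] end (terminal -1, O#4); searched .O/X./.X/.O/.. to 6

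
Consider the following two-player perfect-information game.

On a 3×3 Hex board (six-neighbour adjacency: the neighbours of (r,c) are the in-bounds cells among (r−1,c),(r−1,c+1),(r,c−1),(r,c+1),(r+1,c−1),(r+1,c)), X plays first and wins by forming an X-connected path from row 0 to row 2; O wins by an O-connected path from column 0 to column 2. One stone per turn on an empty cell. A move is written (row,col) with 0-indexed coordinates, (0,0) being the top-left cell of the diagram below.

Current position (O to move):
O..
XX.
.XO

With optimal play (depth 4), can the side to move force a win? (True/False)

O winning at [O../XX./.XO]: False

[O../XX./.XO] O move#1: (0,1):-1/OO./XX./.XO*, (0,2):-1/O.O/XX./.XO, (1,2):-1/O../XXO/.XO, (2,0):-1/O../XX./OXO
[OO./XX./.XO] X move#2: (0,2):+1/OOX/XX./.XO*, (1,2):-1/OO./XXX/.XO, (2,0):-1/OO./XX./XXO
[OOX/XX./.XO] end (terminal -1, O#3); searched O../XX./.XO to 4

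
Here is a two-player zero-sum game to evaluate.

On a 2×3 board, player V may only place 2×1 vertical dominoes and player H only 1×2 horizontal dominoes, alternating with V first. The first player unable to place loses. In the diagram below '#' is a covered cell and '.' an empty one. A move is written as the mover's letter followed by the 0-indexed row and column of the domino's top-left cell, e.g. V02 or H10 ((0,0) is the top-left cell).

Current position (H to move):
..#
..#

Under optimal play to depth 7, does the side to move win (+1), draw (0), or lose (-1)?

ply 1, H at ..#/..# | H00=+1→###/..#*; H10=+1→..#/###
ply 2: ###/..# is terminal -1 (V); from ..#/..# depth 7

value(..#/..#, H) = +1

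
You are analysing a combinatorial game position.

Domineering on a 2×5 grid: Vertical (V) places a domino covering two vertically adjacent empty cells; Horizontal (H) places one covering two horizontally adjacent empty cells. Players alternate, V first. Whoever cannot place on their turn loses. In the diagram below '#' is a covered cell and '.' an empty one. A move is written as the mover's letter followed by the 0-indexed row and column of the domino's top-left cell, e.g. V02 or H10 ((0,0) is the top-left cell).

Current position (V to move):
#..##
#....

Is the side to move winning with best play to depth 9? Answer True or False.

V winning at [#..##/#....]: True

[#..##/#....] V move#1: V01:-1/##.##/##..., V02:+1/#.###/#.#..*
[#.###/#.#..] H move#2: H13:-1/#.###/#.###*
[#.###/#.###] V move#3: V01:+1/#####/#####*
[#####/#####] end (terminal -1, H#4); searched #..##/#.... to 9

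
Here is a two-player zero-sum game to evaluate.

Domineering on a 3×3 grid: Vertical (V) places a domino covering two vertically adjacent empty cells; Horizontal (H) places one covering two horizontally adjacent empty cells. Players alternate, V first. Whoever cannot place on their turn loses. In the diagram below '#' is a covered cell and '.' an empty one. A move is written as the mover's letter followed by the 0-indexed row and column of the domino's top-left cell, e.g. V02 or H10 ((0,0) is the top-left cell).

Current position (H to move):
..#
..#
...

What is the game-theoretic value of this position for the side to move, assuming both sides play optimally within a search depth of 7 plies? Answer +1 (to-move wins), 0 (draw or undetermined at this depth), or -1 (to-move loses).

p1 H@[..#/..#/...]: H00[###/..#/...]-1 H10[..#/###/...]+1* H20[..#/..#/##.]-1 H21[..#/..#/.##]-1
p2 V@[..#/###/...] terminal -1; root [..#/..#/...] d7

value(..#/..#/..., H) = +1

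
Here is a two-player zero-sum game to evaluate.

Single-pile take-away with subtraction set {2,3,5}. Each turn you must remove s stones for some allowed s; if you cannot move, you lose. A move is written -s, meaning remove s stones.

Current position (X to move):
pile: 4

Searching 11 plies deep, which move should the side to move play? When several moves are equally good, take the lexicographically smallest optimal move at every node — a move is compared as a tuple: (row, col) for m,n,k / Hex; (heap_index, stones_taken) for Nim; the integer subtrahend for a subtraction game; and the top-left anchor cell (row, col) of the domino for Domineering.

ply 1, X at 4 | -2=-1→2; -3=+1→1*
ply 2: 1 is terminal -1 (O); from 4 depth 11

X's best at [4]: -3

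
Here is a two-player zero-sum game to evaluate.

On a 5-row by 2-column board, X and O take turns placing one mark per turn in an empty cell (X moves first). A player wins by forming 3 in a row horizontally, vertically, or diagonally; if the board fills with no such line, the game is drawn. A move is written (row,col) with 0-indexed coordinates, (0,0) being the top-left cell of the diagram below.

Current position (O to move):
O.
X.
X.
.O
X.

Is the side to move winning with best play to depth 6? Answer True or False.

[O./X./X./.O/X.] O move#1: (0,1):-1/OO/X./X./.O/X., (1,1):-1/O./XO/X./.O/X., (2,1):-1/O./X./XO/.O/X., (3,0):+0/O./X./X./OO/X.*, (4,1):-1/O./X./X./.O/XO
[O./X./X./OO/X.] X move#2: (0,1):-1/OX/X./X./OO/X., (1,1):+0/O./XX/X./OO/X.*, (2,1):+0/O./X./XX/OO/X., (4,1):+0/O./X./X./OO/XX
[O./XX/X./OO/X.] O move#3: (0,1):+0/OO/XX/X./OO/X.*, (2,1):+0/O./XX/XO/OO/X., (4,1):+0/O./XX/X./OO/XO
[OO/XX/X./OO/X.] X move#4: (2,1):+0/OO/XX/XX/OO/X.*, (4,1):+0/OO/XX/X./OO/XX
[OO/XX/XX/OO/X.] O move#5: (4,1):+0/OO/XX/XX/OO/XO*
[OO/XX/XX/OO/XO] end (terminal +0, X#6); searched O./X./X./.O/X. to 6

O winning at [O./X./X./.O/X.]: False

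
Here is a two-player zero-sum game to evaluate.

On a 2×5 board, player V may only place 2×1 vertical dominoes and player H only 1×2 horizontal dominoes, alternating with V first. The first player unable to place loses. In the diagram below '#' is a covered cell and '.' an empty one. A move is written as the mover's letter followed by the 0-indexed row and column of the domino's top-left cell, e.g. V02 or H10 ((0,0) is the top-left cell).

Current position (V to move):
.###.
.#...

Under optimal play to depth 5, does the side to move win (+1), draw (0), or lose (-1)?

value(.###./.#..., V) = +1

p1 V@[.###./.#...]: V00[####./##...]-1 V04[.####/.#..#]+1*
p2 H@[.####/.#..#]: H12[.####/.####]-1*
p3 V@[.####/.####]: V00[#####/#####]+1*
p4 H@[#####/#####] terminal -1; root [.###./.#...] d5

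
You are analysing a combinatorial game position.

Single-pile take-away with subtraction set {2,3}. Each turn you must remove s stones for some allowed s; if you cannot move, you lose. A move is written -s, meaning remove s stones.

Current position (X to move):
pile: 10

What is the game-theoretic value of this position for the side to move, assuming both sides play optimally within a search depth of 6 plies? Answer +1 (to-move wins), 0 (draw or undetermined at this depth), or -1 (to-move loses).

ply 1, X at 10 | -2=-1→8*; -3=-1→7
ply 2, O at 8 | -2=+1→6*; -3=+1→5
ply 3, X at 6 | -2=-1→4*; -3=-1→3
ply 4, O at 4 | -2=-1→2; -3=+1→1*
ply 5: 1 is terminal -1 (X); from 10 depth 6

value(10, X) = -1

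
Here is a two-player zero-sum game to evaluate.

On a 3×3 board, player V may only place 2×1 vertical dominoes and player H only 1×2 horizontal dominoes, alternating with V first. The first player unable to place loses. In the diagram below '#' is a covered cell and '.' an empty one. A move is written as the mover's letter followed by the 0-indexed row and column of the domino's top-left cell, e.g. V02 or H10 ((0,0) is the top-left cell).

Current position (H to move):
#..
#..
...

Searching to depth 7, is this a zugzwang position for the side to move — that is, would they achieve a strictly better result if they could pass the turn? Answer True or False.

p1 H@[#../#../...]: H01[###/#../...]-1 H11[#../###/...]+1* H20[#../#../##.]-1 H21[#../#../.##]-1
p2 V@[#../###/...] terminal -1; root [#../#../...] d7
suppose H passes — search the same position with V to move:
pass> p1 V@[#../#../...]: V01[##./##./...]+1* V02[#.#/#.#/...]+1 V11[#../##./.#.]+1 V12[#../#.#/..#]+1
pass> p2 H@[##./##./...]: H20[##./##./##.]-1* H21[##./##./.##]-1
pass> p3 V@[##./##./##.]: V02[###/###/##.]+1* V12[##./###/###]+1
pass> p4 H@[###/###/##.] terminal -1; root [#../#../...] d7
for H: play +1, pass -1

zugzwang(#../#../..., H) = False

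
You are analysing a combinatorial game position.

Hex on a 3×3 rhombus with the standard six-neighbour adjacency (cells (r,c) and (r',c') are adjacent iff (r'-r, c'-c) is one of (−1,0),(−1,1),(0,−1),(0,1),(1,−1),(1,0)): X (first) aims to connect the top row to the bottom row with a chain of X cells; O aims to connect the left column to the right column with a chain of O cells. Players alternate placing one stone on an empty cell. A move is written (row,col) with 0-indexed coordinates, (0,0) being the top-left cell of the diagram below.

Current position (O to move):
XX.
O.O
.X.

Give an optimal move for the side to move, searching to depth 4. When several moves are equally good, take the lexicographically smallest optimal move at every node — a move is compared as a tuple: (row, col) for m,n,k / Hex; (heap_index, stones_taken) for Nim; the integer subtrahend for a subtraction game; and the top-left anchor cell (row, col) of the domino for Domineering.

[XX./O.O/.X.] O move#1: (0,2):-1/XXO/O.O/.X., (1,1):+1/XX./OOO/.X.*, (2,0):-1/XX./O.O/OX., (2,2):-1/XX./O.O/.XO
[XX./OOO/.X.] end (terminal -1, X#2); searched XX./O.O/.X. to 4

O's best at [XX./O.O/.X.]: (1,1)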